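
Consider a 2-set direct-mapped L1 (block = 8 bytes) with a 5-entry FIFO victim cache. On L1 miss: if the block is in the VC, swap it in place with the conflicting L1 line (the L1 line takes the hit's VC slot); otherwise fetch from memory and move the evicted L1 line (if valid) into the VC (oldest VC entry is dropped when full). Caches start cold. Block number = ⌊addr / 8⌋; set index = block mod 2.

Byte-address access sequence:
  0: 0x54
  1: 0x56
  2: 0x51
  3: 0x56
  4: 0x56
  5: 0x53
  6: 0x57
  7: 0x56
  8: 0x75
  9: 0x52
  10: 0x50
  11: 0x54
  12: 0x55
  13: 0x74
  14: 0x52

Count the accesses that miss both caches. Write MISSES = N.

#0 0x54→b10/s0 MISS; vc=[]
#1 0x56→b10/s0 L1-HIT; vc=[]
#2 0x51→b10/s0 L1-HIT; vc=[]
#3 0x56→b10/s0 L1-HIT; vc=[]
#4 0x56→b10/s0 L1-HIT; vc=[]
#5 0x53→b10/s0 L1-HIT; vc=[]
#6 0x57→b10/s0 L1-HIT; vc=[]
#7 0x56→b10/s0 L1-HIT; vc=[]
#8 0x75→b14/s0 MISS; vc=[10]
#9 0x52→b10/s0 VC-HIT; vc=[14]
#10 0x50→b10/s0 L1-HIT; vc=[14]
#11 0x54→b10/s0 L1-HIT; vc=[14]
#12 0x55→b10/s0 L1-HIT; vc=[14]
#13 0x74→b14/s0 VC-HIT; vc=[10]
#14 0x52→b10/s0 VC-HIT; vc=[14]

MISSES = 2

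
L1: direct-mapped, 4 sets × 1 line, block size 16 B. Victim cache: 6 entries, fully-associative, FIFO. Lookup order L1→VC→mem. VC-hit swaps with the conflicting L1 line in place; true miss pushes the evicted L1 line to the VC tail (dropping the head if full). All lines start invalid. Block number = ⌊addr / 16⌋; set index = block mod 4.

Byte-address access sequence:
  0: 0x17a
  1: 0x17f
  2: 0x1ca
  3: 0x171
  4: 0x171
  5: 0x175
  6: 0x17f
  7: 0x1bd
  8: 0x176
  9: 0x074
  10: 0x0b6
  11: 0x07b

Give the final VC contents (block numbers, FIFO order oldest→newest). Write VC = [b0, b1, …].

VC = [27, 23, 11]

0: 0x17a (blk 23, set 3) → MISS  vc=[]
1: 0x17f (blk 23, set 3) → L1-HIT  vc=[]
2: 0x1ca (blk 28, set 0) → MISS  vc=[]
3: 0x171 (blk 23, set 3) → L1-HIT  vc=[]
4: 0x171 (blk 23, set 3) → L1-HIT  vc=[]
5: 0x175 (blk 23, set 3) → L1-HIT  vc=[]
6: 0x17f (blk 23, set 3) → L1-HIT  vc=[]
7: 0x1bd (blk 27, set 3) → MISS  vc=[23]
8: 0x176 (blk 23, set 3) → VC-HIT  vc=[27]
9: 0x74 (blk 7, set 3) → MISS  vc=[27, 23]
10: 0xb6 (blk 11, set 3) → MISS  vc=[27, 23, 7]
11: 0x7b (blk 7, set 3) → VC-HIT  vc=[27, 23, 11]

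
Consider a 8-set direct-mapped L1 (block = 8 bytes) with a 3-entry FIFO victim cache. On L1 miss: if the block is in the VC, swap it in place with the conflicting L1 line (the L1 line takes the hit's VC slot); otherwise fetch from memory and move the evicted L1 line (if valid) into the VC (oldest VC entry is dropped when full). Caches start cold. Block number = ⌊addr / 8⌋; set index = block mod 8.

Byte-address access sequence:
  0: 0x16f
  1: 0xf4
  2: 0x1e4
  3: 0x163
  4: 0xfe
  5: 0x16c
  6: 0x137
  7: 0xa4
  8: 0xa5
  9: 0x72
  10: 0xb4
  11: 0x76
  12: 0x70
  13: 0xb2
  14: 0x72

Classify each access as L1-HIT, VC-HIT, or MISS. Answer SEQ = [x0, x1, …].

#0 0x16f→b45/s5 MISS; vc=[]
#1 0xf4→b30/s6 MISS; vc=[]
#2 0x1e4→b60/s4 MISS; vc=[]
#3 0x163→b44/s4 MISS; vc=[60]
#4 0xfe→b31/s7 MISS; vc=[60]
#5 0x16c→b45/s5 L1-HIT; vc=[60]
#6 0x137→b38/s6 MISS; vc=[60,30]
#7 0xa4→b20/s4 MISS; vc=[60,30,44]
#8 0xa5→b20/s4 L1-HIT; vc=[60,30,44]
#9 0x72→b14/s6 MISS; vc=[30,44,38]
#10 0xb4→b22/s6 MISS; vc=[44,38,14]
#11 0x76→b14/s6 VC-HIT; vc=[44,38,22]
#12 0x70→b14/s6 L1-HIT; vc=[44,38,22]
#13 0xb2→b22/s6 VC-HIT; vc=[44,38,14]
#14 0x72→b14/s6 VC-HIT; vc=[44,38,22]

SEQ = [MISS, MISS, MISS, MISS, MISS, L1-HIT, MISS, MISS, L1-HIT, MISS, MISS, VC-HIT, L1-HIT, VC-HIT, VC-HIT]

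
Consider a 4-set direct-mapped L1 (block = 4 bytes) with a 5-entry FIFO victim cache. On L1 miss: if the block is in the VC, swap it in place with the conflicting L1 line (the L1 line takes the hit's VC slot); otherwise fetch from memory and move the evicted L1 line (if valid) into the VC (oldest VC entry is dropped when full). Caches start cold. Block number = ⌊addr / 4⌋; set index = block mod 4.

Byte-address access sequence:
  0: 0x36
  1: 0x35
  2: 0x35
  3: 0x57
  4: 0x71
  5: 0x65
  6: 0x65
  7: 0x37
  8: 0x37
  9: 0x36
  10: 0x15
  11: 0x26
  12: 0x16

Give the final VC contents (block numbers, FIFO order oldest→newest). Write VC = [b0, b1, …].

VC = [25, 21, 13, 9]

  [0] addr=0x36 blk=13 s=1: MISS | VC []
  [1] addr=0x35 blk=13 s=1: L1-HIT | VC []
  [2] addr=0x35 blk=13 s=1: L1-HIT | VC []
  [3] addr=0x57 blk=21 s=1: MISS | VC [13]
  [4] addr=0x71 blk=28 s=0: MISS | VC [13]
  [5] addr=0x65 blk=25 s=1: MISS | VC [13, 21]
  [6] addr=0x65 blk=25 s=1: L1-HIT | VC [13, 21]
  [7] addr=0x37 blk=13 s=1: VC-HIT | VC [25, 21]
  [8] addr=0x37 blk=13 s=1: L1-HIT | VC [25, 21]
  [9] addr=0x36 blk=13 s=1: L1-HIT | VC [25, 21]
  [10] addr=0x15 blk=5 s=1: MISS | VC [25, 21, 13]
  [11] addr=0x26 blk=9 s=1: MISS | VC [25, 21, 13, 5]
  [12] addr=0x16 blk=5 s=1: VC-HIT | VC [25, 21, 13, 9]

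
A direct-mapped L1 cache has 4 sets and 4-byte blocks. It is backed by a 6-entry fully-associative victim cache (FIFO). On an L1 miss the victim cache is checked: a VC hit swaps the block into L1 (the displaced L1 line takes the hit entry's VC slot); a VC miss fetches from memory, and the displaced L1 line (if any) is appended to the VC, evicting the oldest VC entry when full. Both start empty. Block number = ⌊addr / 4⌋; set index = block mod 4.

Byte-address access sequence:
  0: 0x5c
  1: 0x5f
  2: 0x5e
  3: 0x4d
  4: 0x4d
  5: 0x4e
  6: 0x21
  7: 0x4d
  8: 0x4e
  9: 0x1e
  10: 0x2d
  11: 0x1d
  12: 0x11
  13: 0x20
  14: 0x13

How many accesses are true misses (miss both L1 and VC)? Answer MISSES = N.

  [0] addr=0x5c blk=23 s=3: MISS | VC []
  [1] addr=0x5f blk=23 s=3: L1-HIT | VC []
  [2] addr=0x5e blk=23 s=3: L1-HIT | VC []
  [3] addr=0x4d blk=19 s=3: MISS | VC [23]
  [4] addr=0x4d blk=19 s=3: L1-HIT | VC [23]
  [5] addr=0x4e blk=19 s=3: L1-HIT | VC [23]
  [6] addr=0x21 blk=8 s=0: MISS | VC [23]
  [7] addr=0x4d blk=19 s=3: L1-HIT | VC [23]
  [8] addr=0x4e blk=19 s=3: L1-HIT | VC [23]
  [9] addr=0x1e blk=7 s=3: MISS | VC [23, 19]
  [10] addr=0x2d blk=11 s=3: MISS | VC [23, 19, 7]
  [11] addr=0x1d blk=7 s=3: VC-HIT | VC [23, 19, 11]
  [12] addr=0x11 blk=4 s=0: MISS | VC [23, 19, 11, 8]
  [13] addr=0x20 blk=8 s=0: VC-HIT | VC [23, 19, 11, 4]
  [14] addr=0x13 blk=4 s=0: VC-HIT | VC [23, 19, 11, 8]

MISSES = 6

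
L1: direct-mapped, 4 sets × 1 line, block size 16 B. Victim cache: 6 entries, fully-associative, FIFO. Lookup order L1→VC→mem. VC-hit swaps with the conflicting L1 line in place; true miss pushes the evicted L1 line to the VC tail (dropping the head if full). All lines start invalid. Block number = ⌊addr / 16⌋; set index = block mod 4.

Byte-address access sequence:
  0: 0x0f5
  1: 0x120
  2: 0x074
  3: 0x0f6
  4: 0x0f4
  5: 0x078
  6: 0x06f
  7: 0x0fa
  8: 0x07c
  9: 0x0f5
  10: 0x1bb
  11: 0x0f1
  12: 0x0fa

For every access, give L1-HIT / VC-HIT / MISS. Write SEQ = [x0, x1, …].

SEQ = [MISS, MISS, MISS, VC-HIT, L1-HIT, VC-HIT, MISS, VC-HIT, VC-HIT, VC-HIT, MISS, VC-HIT, L1-HIT]

0: 0xf5 (blk 15, set 3) → MISS  vc=[]
1: 0x120 (blk 18, set 2) → MISS  vc=[]
2: 0x74 (blk 7, set 3) → MISS  vc=[15]
3: 0xf6 (blk 15, set 3) → VC-HIT  vc=[7]
4: 0xf4 (blk 15, set 3) → L1-HIT  vc=[7]
5: 0x78 (blk 7, set 3) → VC-HIT  vc=[15]
6: 0x6f (blk 6, set 2) → MISS  vc=[15, 18]
7: 0xfa (blk 15, set 3) → VC-HIT  vc=[7, 18]
8: 0x7c (blk 7, set 3) → VC-HIT  vc=[15, 18]
9: 0xf5 (blk 15, set 3) → VC-HIT  vc=[7, 18]
10: 0x1bb (blk 27, set 3) → MISS  vc=[7, 18, 15]
11: 0xf1 (blk 15, set 3) → VC-HIT  vc=[7, 18, 27]
12: 0xfa (blk 15, set 3) → L1-HIT  vc=[7, 18, 27]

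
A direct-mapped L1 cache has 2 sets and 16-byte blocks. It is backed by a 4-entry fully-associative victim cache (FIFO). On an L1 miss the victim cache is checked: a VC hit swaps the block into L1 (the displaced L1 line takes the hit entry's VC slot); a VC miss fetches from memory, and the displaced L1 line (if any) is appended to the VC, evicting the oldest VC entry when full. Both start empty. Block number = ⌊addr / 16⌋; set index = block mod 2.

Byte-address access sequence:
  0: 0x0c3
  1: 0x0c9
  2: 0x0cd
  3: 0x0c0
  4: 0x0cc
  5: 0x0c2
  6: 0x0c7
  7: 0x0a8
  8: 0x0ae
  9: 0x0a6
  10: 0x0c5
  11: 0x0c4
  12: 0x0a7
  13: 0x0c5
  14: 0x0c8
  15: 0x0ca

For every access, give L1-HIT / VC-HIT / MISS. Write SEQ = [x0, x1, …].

SEQ = [MISS, L1-HIT, L1-HIT, L1-HIT, L1-HIT, L1-HIT, L1-HIT, MISS, L1-HIT, L1-HIT, VC-HIT, L1-HIT, VC-HIT, VC-HIT, L1-HIT, L1-HIT]

#0 0xc3→b12/s0 MISS; vc=[]
#1 0xc9→b12/s0 L1-HIT; vc=[]
#2 0xcd→b12/s0 L1-HIT; vc=[]
#3 0xc0→b12/s0 L1-HIT; vc=[]
#4 0xcc→b12/s0 L1-HIT; vc=[]
#5 0xc2→b12/s0 L1-HIT; vc=[]
#6 0xc7→b12/s0 L1-HIT; vc=[]
#7 0xa8→b10/s0 MISS; vc=[12]
#8 0xae→b10/s0 L1-HIT; vc=[12]
#9 0xa6→b10/s0 L1-HIT; vc=[12]
#10 0xc5→b12/s0 VC-HIT; vc=[10]
#11 0xc4→b12/s0 L1-HIT; vc=[10]
#12 0xa7→b10/s0 VC-HIT; vc=[12]
#13 0xc5→b12/s0 VC-HIT; vc=[10]
#14 0xc8→b12/s0 L1-HIT; vc=[10]
#15 0xca→b12/s0 L1-HIT; vc=[10]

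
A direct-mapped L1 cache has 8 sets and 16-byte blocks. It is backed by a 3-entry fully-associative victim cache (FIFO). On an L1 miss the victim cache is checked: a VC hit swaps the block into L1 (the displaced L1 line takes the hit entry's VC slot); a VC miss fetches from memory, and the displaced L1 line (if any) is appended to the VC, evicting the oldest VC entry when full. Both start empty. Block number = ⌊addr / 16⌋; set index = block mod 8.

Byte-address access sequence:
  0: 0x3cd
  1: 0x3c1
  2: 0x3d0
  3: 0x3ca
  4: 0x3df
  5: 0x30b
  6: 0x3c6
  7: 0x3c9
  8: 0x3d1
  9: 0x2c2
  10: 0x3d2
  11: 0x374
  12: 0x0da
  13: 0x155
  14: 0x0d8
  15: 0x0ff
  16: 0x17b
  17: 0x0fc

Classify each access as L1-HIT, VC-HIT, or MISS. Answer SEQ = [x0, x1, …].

SEQ = [MISS, L1-HIT, MISS, L1-HIT, L1-HIT, MISS, L1-HIT, L1-HIT, L1-HIT, MISS, L1-HIT, MISS, MISS, MISS, VC-HIT, MISS, MISS, VC-HIT]

  [0] addr=0x3cd blk=60 s=4: MISS | VC []
  [1] addr=0x3c1 blk=60 s=4: L1-HIT | VC []
  [2] addr=0x3d0 blk=61 s=5: MISS | VC []
  [3] addr=0x3ca blk=60 s=4: L1-HIT | VC []
  [4] addr=0x3df blk=61 s=5: L1-HIT | VC []
  [5] addr=0x30b blk=48 s=0: MISS | VC []
  [6] addr=0x3c6 blk=60 s=4: L1-HIT | VC []
  [7] addr=0x3c9 blk=60 s=4: L1-HIT | VC []
  [8] addr=0x3d1 blk=61 s=5: L1-HIT | VC []
  [9] addr=0x2c2 blk=44 s=4: MISS | VC [60]
  [10] addr=0x3d2 blk=61 s=5: L1-HIT | VC [60]
  [11] addr=0x374 blk=55 s=7: MISS | VC [60]
  [12] addr=0xda blk=13 s=5: MISS | VC [60, 61]
  [13] addr=0x155 blk=21 s=5: MISS | VC [60, 61, 13]
  [14] addr=0xd8 blk=13 s=5: VC-HIT | VC [60, 61, 21]
  [15] addr=0xff blk=15 s=7: MISS | VC [61, 21, 55]
  [16] addr=0x17b blk=23 s=7: MISS | VC [21, 55, 15]
  [17] addr=0xfc blk=15 s=7: VC-HIT | VC [21, 55, 23]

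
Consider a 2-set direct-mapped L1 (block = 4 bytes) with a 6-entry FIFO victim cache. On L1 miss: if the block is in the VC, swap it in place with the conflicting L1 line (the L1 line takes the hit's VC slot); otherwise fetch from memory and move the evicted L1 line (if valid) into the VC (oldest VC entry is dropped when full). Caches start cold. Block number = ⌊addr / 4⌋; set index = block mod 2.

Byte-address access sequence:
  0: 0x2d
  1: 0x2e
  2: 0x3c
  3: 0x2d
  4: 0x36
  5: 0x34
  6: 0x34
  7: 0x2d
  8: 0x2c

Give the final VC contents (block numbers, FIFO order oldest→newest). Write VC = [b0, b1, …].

VC = [15, 13]

0: 0x2d (blk 11, set 1) → MISS  vc=[]
1: 0x2e (blk 11, set 1) → L1-HIT  vc=[]
2: 0x3c (blk 15, set 1) → MISS  vc=[11]
3: 0x2d (blk 11, set 1) → VC-HIT  vc=[15]
4: 0x36 (blk 13, set 1) → MISS  vc=[15, 11]
5: 0x34 (blk 13, set 1) → L1-HIT  vc=[15, 11]
6: 0x34 (blk 13, set 1) → L1-HIT  vc=[15, 11]
7: 0x2d (blk 11, set 1) → VC-HIT  vc=[15, 13]
8: 0x2c (blk 11, set 1) → L1-HIT  vc=[15, 13]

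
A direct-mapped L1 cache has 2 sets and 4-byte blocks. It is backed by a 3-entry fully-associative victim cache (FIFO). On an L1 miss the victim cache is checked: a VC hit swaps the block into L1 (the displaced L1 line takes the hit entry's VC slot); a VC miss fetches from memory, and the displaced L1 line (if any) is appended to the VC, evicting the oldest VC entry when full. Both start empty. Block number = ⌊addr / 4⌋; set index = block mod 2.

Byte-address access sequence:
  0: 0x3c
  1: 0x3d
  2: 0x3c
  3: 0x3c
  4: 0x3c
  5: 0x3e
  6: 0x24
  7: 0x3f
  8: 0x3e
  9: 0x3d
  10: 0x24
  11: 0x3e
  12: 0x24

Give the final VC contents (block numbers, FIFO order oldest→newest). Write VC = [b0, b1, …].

VC = [15]

0: 0x3c (blk 15, set 1) → MISS  vc=[]
1: 0x3d (blk 15, set 1) → L1-HIT  vc=[]
2: 0x3c (blk 15, set 1) → L1-HIT  vc=[]
3: 0x3c (blk 15, set 1) → L1-HIT  vc=[]
4: 0x3c (blk 15, set 1) → L1-HIT  vc=[]
5: 0x3e (blk 15, set 1) → L1-HIT  vc=[]
6: 0x24 (blk 9, set 1) → MISS  vc=[15]
7: 0x3f (blk 15, set 1) → VC-HIT  vc=[9]
8: 0x3e (blk 15, set 1) → L1-HIT  vc=[9]
9: 0x3d (blk 15, set 1) → L1-HIT  vc=[9]
10: 0x24 (blk 9, set 1) → VC-HIT  vc=[15]
11: 0x3e (blk 15, set 1) → VC-HIT  vc=[9]
12: 0x24 (blk 9, set 1) → VC-HIT  vc=[15]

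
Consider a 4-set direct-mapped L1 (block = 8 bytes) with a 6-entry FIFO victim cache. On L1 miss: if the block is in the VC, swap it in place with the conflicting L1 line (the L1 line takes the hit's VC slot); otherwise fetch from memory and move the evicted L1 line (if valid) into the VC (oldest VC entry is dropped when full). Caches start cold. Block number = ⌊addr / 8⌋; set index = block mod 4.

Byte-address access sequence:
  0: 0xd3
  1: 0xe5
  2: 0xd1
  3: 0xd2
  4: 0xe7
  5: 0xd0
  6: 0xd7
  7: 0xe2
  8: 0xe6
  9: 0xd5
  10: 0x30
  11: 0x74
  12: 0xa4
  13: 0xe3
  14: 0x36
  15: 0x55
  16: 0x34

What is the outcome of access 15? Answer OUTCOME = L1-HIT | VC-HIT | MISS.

  [0] addr=0xd3 blk=26 s=2: MISS | VC []
  [1] addr=0xe5 blk=28 s=0: MISS | VC []
  [2] addr=0xd1 blk=26 s=2: L1-HIT | VC []
  [3] addr=0xd2 blk=26 s=2: L1-HIT | VC []
  [4] addr=0xe7 blk=28 s=0: L1-HIT | VC []
  [5] addr=0xd0 blk=26 s=2: L1-HIT | VC []
  [6] addr=0xd7 blk=26 s=2: L1-HIT | VC []
  [7] addr=0xe2 blk=28 s=0: L1-HIT | VC []
  [8] addr=0xe6 blk=28 s=0: L1-HIT | VC []
  [9] addr=0xd5 blk=26 s=2: L1-HIT | VC []
  [10] addr=0x30 blk=6 s=2: MISS | VC [26]
  [11] addr=0x74 blk=14 s=2: MISS | VC [26, 6]
  [12] addr=0xa4 blk=20 s=0: MISS | VC [26, 6, 28]
  [13] addr=0xe3 blk=28 s=0: VC-HIT | VC [26, 6, 20]
  [14] addr=0x36 blk=6 s=2: VC-HIT | VC [26, 14, 20]
  [15] addr=0x55 blk=10 s=2: MISS | VC [26, 14, 20, 6]
  [16] addr=0x34 blk=6 s=2: VC-HIT | VC [26, 14, 20, 10]

OUTCOME = MISS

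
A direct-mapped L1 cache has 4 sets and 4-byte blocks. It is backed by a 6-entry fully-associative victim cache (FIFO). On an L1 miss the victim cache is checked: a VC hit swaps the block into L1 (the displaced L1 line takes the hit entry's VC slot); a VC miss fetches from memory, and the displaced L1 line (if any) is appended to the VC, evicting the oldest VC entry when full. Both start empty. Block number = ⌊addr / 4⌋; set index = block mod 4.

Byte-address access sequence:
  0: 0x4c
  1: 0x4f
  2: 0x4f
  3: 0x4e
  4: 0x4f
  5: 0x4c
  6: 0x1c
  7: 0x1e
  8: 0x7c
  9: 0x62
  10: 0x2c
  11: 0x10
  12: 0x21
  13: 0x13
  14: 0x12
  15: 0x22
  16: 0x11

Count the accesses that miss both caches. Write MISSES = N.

MISSES = 7

  [0] addr=0x4c blk=19 s=3: MISS | VC []
  [1] addr=0x4f blk=19 s=3: L1-HIT | VC []
  [2] addr=0x4f blk=19 s=3: L1-HIT | VC []
  [3] addr=0x4e blk=19 s=3: L1-HIT | VC []
  [4] addr=0x4f blk=19 s=3: L1-HIT | VC []
  [5] addr=0x4c blk=19 s=3: L1-HIT | VC []
  [6] addr=0x1c blk=7 s=3: MISS | VC [19]
  [7] addr=0x1e blk=7 s=3: L1-HIT | VC [19]
  [8] addr=0x7c blk=31 s=3: MISS | VC [19, 7]
  [9] addr=0x62 blk=24 s=0: MISS | VC [19, 7]
  [10] addr=0x2c blk=11 s=3: MISS | VC [19, 7, 31]
  [11] addr=0x10 blk=4 s=0: MISS | VC [19, 7, 31, 24]
  [12] addr=0x21 blk=8 s=0: MISS | VC [19, 7, 31, 24, 4]
  [13] addr=0x13 blk=4 s=0: VC-HIT | VC [19, 7, 31, 24, 8]
  [14] addr=0x12 blk=4 s=0: L1-HIT | VC [19, 7, 31, 24, 8]
  [15] addr=0x22 blk=8 s=0: VC-HIT | VC [19, 7, 31, 24, 4]
  [16] addr=0x11 blk=4 s=0: VC-HIT | VC [19, 7, 31, 24, 8]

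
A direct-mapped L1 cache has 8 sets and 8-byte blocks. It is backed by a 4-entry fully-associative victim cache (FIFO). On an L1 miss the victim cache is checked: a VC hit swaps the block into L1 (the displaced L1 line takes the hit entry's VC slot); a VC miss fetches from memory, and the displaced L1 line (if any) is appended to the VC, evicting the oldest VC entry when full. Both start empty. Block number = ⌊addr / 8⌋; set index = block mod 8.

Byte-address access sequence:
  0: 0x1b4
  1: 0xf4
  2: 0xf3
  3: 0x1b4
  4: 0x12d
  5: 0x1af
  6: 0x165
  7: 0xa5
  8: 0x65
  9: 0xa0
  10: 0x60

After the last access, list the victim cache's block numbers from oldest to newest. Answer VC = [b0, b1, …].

0: 0x1b4 (blk 54, set 6) → MISS  vc=[]
1: 0xf4 (blk 30, set 6) → MISS  vc=[54]
2: 0xf3 (blk 30, set 6) → L1-HIT  vc=[54]
3: 0x1b4 (blk 54, set 6) → VC-HIT  vc=[30]
4: 0x12d (blk 37, set 5) → MISS  vc=[30]
5: 0x1af (blk 53, set 5) → MISS  vc=[30, 37]
6: 0x165 (blk 44, set 4) → MISS  vc=[30, 37]
7: 0xa5 (blk 20, set 4) → MISS  vc=[30, 37, 44]
8: 0x65 (blk 12, set 4) → MISS  vc=[30, 37, 44, 20]
9: 0xa0 (blk 20, set 4) → VC-HIT  vc=[30, 37, 44, 12]
10: 0x60 (blk 12, set 4) → VC-HIT  vc=[30, 37, 44, 20]

VC = [30, 37, 44, 20]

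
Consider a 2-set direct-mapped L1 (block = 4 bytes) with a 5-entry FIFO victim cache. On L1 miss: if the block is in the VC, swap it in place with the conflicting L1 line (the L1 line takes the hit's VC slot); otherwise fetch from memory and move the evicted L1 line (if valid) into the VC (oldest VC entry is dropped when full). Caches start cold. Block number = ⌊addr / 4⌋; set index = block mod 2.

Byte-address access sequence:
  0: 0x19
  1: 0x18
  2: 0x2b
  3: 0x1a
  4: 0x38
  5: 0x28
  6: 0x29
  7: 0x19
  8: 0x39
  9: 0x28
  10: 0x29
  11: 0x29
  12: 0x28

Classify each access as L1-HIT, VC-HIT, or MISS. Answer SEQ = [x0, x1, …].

SEQ = [MISS, L1-HIT, MISS, VC-HIT, MISS, VC-HIT, L1-HIT, VC-HIT, VC-HIT, VC-HIT, L1-HIT, L1-HIT, L1-HIT]

  [0] addr=0x19 blk=6 s=0: MISS | VC []
  [1] addr=0x18 blk=6 s=0: L1-HIT | VC []
  [2] addr=0x2b blk=10 s=0: MISS | VC [6]
  [3] addr=0x1a blk=6 s=0: VC-HIT | VC [10]
  [4] addr=0x38 blk=14 s=0: MISS | VC [10, 6]
  [5] addr=0x28 blk=10 s=0: VC-HIT | VC [14, 6]
  [6] addr=0x29 blk=10 s=0: L1-HIT | VC [14, 6]
  [7] addr=0x19 blk=6 s=0: VC-HIT | VC [14, 10]
  [8] addr=0x39 blk=14 s=0: VC-HIT | VC [6, 10]
  [9] addr=0x28 blk=10 s=0: VC-HIT | VC [6, 14]
  [10] addr=0x29 blk=10 s=0: L1-HIT | VC [6, 14]
  [11] addr=0x29 blk=10 s=0: L1-HIT | VC [6, 14]
  [12] addr=0x28 blk=10 s=0: L1-HIT | VC [6, 14]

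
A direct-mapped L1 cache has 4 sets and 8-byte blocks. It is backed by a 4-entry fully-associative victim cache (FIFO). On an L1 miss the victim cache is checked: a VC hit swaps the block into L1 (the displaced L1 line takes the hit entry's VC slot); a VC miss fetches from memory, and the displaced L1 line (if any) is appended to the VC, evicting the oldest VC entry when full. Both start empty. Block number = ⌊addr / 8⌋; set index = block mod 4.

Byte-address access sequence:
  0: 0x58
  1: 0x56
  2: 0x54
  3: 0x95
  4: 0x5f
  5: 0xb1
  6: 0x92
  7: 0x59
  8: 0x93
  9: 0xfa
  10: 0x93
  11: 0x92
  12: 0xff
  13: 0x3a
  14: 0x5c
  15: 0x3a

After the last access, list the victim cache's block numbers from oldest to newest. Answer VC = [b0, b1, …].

VC = [10, 22, 11, 31]

  [0] addr=0x58 blk=11 s=3: MISS | VC []
  [1] addr=0x56 blk=10 s=2: MISS | VC []
  [2] addr=0x54 blk=10 s=2: L1-HIT | VC []
  [3] addr=0x95 blk=18 s=2: MISS | VC [10]
  [4] addr=0x5f blk=11 s=3: L1-HIT | VC [10]
  [5] addr=0xb1 blk=22 s=2: MISS | VC [10, 18]
  [6] addr=0x92 blk=18 s=2: VC-HIT | VC [10, 22]
  [7] addr=0x59 blk=11 s=3: L1-HIT | VC [10, 22]
  [8] addr=0x93 blk=18 s=2: L1-HIT | VC [10, 22]
  [9] addr=0xfa blk=31 s=3: MISS | VC [10, 22, 11]
  [10] addr=0x93 blk=18 s=2: L1-HIT | VC [10, 22, 11]
  [11] addr=0x92 blk=18 s=2: L1-HIT | VC [10, 22, 11]
  [12] addr=0xff blk=31 s=3: L1-HIT | VC [10, 22, 11]
  [13] addr=0x3a blk=7 s=3: MISS | VC [10, 22, 11, 31]
  [14] addr=0x5c blk=11 s=3: VC-HIT | VC [10, 22, 7, 31]
  [15] addr=0x3a blk=7 s=3: VC-HIT | VC [10, 22, 11, 31]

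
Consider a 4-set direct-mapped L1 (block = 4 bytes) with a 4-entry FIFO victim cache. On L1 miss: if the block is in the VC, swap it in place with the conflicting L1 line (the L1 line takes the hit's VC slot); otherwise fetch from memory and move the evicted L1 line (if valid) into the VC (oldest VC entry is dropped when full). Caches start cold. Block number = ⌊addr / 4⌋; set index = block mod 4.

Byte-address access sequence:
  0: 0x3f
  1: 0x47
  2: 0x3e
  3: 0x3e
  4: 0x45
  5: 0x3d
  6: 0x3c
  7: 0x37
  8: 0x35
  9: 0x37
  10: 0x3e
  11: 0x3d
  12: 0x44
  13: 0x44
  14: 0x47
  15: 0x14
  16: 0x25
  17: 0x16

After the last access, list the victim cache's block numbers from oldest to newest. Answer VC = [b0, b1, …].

VC = [13, 17, 9]

  [0] addr=0x3f blk=15 s=3: MISS | VC []
  [1] addr=0x47 blk=17 s=1: MISS | VC []
  [2] addr=0x3e blk=15 s=3: L1-HIT | VC []
  [3] addr=0x3e blk=15 s=3: L1-HIT | VC []
  [4] addr=0x45 blk=17 s=1: L1-HIT | VC []
  [5] addr=0x3d blk=15 s=3: L1-HIT | VC []
  [6] addr=0x3c blk=15 s=3: L1-HIT | VC []
  [7] addr=0x37 blk=13 s=1: MISS | VC [17]
  [8] addr=0x35 blk=13 s=1: L1-HIT | VC [17]
  [9] addr=0x37 blk=13 s=1: L1-HIT | VC [17]
  [10] addr=0x3e blk=15 s=3: L1-HIT | VC [17]
  [11] addr=0x3d blk=15 s=3: L1-HIT | VC [17]
  [12] addr=0x44 blk=17 s=1: VC-HIT | VC [13]
  [13] addr=0x44 blk=17 s=1: L1-HIT | VC [13]
  [14] addr=0x47 blk=17 s=1: L1-HIT | VC [13]
  [15] addr=0x14 blk=5 s=1: MISS | VC [13, 17]
  [16] addr=0x25 blk=9 s=1: MISS | VC [13, 17, 5]
  [17] addr=0x16 blk=5 s=1: VC-HIT | VC [13, 17, 9]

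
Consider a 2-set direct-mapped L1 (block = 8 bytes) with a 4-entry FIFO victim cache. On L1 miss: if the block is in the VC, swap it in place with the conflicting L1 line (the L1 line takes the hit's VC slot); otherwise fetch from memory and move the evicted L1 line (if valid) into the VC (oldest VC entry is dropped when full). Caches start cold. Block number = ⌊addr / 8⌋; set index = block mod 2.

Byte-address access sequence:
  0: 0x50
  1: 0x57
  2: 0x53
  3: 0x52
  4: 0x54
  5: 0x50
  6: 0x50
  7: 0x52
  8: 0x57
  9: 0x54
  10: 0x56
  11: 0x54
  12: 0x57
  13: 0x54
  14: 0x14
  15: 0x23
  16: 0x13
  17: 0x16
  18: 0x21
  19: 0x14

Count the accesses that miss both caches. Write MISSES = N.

MISSES = 3

0: 0x50 (blk 10, set 0) → MISS  vc=[]
1: 0x57 (blk 10, set 0) → L1-HIT  vc=[]
2: 0x53 (blk 10, set 0) → L1-HIT  vc=[]
3: 0x52 (blk 10, set 0) → L1-HIT  vc=[]
4: 0x54 (blk 10, set 0) → L1-HIT  vc=[]
5: 0x50 (blk 10, set 0) → L1-HIT  vc=[]
6: 0x50 (blk 10, set 0) → L1-HIT  vc=[]
7: 0x52 (blk 10, set 0) → L1-HIT  vc=[]
8: 0x57 (blk 10, set 0) → L1-HIT  vc=[]
9: 0x54 (blk 10, set 0) → L1-HIT  vc=[]
10: 0x56 (blk 10, set 0) → L1-HIT  vc=[]
11: 0x54 (blk 10, set 0) → L1-HIT  vc=[]
12: 0x57 (blk 10, set 0) → L1-HIT  vc=[]
13: 0x54 (blk 10, set 0) → L1-HIT  vc=[]
14: 0x14 (blk 2, set 0) → MISS  vc=[10]
15: 0x23 (blk 4, set 0) → MISS  vc=[10, 2]
16: 0x13 (blk 2, set 0) → VC-HIT  vc=[10, 4]
17: 0x16 (blk 2, set 0) → L1-HIT  vc=[10, 4]
18: 0x21 (blk 4, set 0) → VC-HIT  vc=[10, 2]
19: 0x14 (blk 2, set 0) → VC-HIT  vc=[10, 4]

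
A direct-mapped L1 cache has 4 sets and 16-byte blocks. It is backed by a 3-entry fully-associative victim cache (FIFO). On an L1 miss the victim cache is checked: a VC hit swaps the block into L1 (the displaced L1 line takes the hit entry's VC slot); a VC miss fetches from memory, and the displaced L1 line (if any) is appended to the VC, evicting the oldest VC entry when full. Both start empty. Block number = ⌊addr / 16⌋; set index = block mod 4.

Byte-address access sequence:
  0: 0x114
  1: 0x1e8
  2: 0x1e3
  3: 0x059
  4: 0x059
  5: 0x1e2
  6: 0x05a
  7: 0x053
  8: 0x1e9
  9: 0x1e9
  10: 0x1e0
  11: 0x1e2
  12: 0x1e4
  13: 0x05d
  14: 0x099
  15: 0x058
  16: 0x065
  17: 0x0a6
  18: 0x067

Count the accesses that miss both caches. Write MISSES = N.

  [0] addr=0x114 blk=17 s=1: MISS | VC []
  [1] addr=0x1e8 blk=30 s=2: MISS | VC []
  [2] addr=0x1e3 blk=30 s=2: L1-HIT | VC []
  [3] addr=0x59 blk=5 s=1: MISS | VC [17]
  [4] addr=0x59 blk=5 s=1: L1-HIT | VC [17]
  [5] addr=0x1e2 blk=30 s=2: L1-HIT | VC [17]
  [6] addr=0x5a blk=5 s=1: L1-HIT | VC [17]
  [7] addr=0x53 blk=5 s=1: L1-HIT | VC [17]
  [8] addr=0x1e9 blk=30 s=2: L1-HIT | VC [17]
  [9] addr=0x1e9 blk=30 s=2: L1-HIT | VC [17]
  [10] addr=0x1e0 blk=30 s=2: L1-HIT | VC [17]
  [11] addr=0x1e2 blk=30 s=2: L1-HIT | VC [17]
  [12] addr=0x1e4 blk=30 s=2: L1-HIT | VC [17]
  [13] addr=0x5d blk=5 s=1: L1-HIT | VC [17]
  [14] addr=0x99 blk=9 s=1: MISS | VC [17, 5]
  [15] addr=0x58 blk=5 s=1: VC-HIT | VC [17, 9]
  [16] addr=0x65 blk=6 s=2: MISS | VC [17, 9, 30]
  [17] addr=0xa6 blk=10 s=2: MISS | VC [9, 30, 6]
  [18] addr=0x67 blk=6 s=2: VC-HIT | VC [9, 30, 10]

MISSES = 6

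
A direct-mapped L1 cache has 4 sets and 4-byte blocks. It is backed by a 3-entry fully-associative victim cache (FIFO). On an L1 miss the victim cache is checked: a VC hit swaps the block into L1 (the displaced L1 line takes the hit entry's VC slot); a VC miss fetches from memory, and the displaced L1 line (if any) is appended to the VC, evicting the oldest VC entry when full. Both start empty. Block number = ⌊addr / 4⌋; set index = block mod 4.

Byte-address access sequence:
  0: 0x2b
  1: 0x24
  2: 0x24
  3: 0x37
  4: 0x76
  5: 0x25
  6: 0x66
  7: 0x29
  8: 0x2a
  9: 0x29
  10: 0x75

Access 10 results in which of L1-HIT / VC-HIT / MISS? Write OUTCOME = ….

  [0] addr=0x2b blk=10 s=2: MISS | VC []
  [1] addr=0x24 blk=9 s=1: MISS | VC []
  [2] addr=0x24 blk=9 s=1: L1-HIT | VC []
  [3] addr=0x37 blk=13 s=1: MISS | VC [9]
  [4] addr=0x76 blk=29 s=1: MISS | VC [9, 13]
  [5] addr=0x25 blk=9 s=1: VC-HIT | VC [29, 13]
  [6] addr=0x66 blk=25 s=1: MISS | VC [29, 13, 9]
  [7] addr=0x29 blk=10 s=2: L1-HIT | VC [29, 13, 9]
  [8] addr=0x2a blk=10 s=2: L1-HIT | VC [29, 13, 9]
  [9] addr=0x29 blk=10 s=2: L1-HIT | VC [29, 13, 9]
  [10] addr=0x75 blk=29 s=1: VC-HIT | VC [25, 13, 9]

OUTCOME = VC-HIT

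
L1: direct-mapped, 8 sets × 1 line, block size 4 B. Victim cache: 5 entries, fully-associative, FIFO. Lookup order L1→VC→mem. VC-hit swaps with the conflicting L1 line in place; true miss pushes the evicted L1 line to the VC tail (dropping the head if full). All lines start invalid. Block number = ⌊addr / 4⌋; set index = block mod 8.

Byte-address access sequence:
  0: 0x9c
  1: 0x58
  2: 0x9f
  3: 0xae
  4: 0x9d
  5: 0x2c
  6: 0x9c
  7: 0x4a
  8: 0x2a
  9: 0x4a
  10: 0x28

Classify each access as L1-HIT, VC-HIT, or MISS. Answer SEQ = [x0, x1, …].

0: 0x9c (blk 39, set 7) → MISS  vc=[]
1: 0x58 (blk 22, set 6) → MISS  vc=[]
2: 0x9f (blk 39, set 7) → L1-HIT  vc=[]
3: 0xae (blk 43, set 3) → MISS  vc=[]
4: 0x9d (blk 39, set 7) → L1-HIT  vc=[]
5: 0x2c (blk 11, set 3) → MISS  vc=[43]
6: 0x9c (blk 39, set 7) → L1-HIT  vc=[43]
7: 0x4a (blk 18, set 2) → MISS  vc=[43]
8: 0x2a (blk 10, set 2) → MISS  vc=[43, 18]
9: 0x4a (blk 18, set 2) → VC-HIT  vc=[43, 10]
10: 0x28 (blk 10, set 2) → VC-HIT  vc=[43, 18]

SEQ = [MISS, MISS, L1-HIT, MISS, L1-HIT, MISS, L1-HIT, MISS, MISS, VC-HIT, VC-HIT]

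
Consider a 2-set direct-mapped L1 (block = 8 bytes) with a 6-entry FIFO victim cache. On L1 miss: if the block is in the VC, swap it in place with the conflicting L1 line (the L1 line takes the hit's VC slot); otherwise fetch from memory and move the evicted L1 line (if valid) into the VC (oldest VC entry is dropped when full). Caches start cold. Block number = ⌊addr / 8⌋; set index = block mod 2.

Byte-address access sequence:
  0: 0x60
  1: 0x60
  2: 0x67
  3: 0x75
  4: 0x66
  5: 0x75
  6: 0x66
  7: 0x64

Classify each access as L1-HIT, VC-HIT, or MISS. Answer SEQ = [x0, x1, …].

SEQ = [MISS, L1-HIT, L1-HIT, MISS, VC-HIT, VC-HIT, VC-HIT, L1-HIT]

#0 0x60→b12/s0 MISS; vc=[]
#1 0x60→b12/s0 L1-HIT; vc=[]
#2 0x67→b12/s0 L1-HIT; vc=[]
#3 0x75→b14/s0 MISS; vc=[12]
#4 0x66→b12/s0 VC-HIT; vc=[14]
#5 0x75→b14/s0 VC-HIT; vc=[12]
#6 0x66→b12/s0 VC-HIT; vc=[14]
#7 0x64→b12/s0 L1-HIT; vc=[14]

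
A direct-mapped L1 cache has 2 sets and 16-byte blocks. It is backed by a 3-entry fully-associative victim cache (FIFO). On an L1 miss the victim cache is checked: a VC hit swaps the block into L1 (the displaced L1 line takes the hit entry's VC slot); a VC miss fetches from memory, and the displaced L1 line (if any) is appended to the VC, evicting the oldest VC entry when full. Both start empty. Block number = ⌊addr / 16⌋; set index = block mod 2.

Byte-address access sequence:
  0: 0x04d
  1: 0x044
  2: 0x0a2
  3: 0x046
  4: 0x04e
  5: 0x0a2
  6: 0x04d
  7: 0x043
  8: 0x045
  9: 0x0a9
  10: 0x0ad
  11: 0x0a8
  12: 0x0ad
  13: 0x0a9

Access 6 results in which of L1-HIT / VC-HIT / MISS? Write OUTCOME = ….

OUTCOME = VC-HIT

  [0] addr=0x4d blk=4 s=0: MISS | VC []
  [1] addr=0x44 blk=4 s=0: L1-HIT | VC []
  [2] addr=0xa2 blk=10 s=0: MISS | VC [4]
  [3] addr=0x46 blk=4 s=0: VC-HIT | VC [10]
  [4] addr=0x4e blk=4 s=0: L1-HIT | VC [10]
  [5] addr=0xa2 blk=10 s=0: VC-HIT | VC [4]
  [6] addr=0x4d blk=4 s=0: VC-HIT | VC [10]
  [7] addr=0x43 blk=4 s=0: L1-HIT | VC [10]
  [8] addr=0x45 blk=4 s=0: L1-HIT | VC [10]
  [9] addr=0xa9 blk=10 s=0: VC-HIT | VC [4]
  [10] addr=0xad blk=10 s=0: L1-HIT | VC [4]
  [11] addr=0xa8 blk=10 s=0: L1-HIT | VC [4]
  [12] addr=0xad blk=10 s=0: L1-HIT | VC [4]
  [13] addr=0xa9 blk=10 s=0: L1-HIT | VC [4]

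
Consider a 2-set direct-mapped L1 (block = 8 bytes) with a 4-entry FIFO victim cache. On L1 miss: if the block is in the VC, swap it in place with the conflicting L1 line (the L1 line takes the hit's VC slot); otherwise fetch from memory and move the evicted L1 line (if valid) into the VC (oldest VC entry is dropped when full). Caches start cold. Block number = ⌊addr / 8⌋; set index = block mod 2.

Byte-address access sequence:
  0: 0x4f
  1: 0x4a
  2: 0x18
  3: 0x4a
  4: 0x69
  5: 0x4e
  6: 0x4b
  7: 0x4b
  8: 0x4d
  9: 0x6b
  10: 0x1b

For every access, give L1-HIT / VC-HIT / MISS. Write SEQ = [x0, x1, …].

  [0] addr=0x4f blk=9 s=1: MISS | VC []
  [1] addr=0x4a blk=9 s=1: L1-HIT | VC []
  [2] addr=0x18 blk=3 s=1: MISS | VC [9]
  [3] addr=0x4a blk=9 s=1: VC-HIT | VC [3]
  [4] addr=0x69 blk=13 s=1: MISS | VC [3, 9]
  [5] addr=0x4e blk=9 s=1: VC-HIT | VC [3, 13]
  [6] addr=0x4b blk=9 s=1: L1-HIT | VC [3, 13]
  [7] addr=0x4b blk=9 s=1: L1-HIT | VC [3, 13]
  [8] addr=0x4d blk=9 s=1: L1-HIT | VC [3, 13]
  [9] addr=0x6b blk=13 s=1: VC-HIT | VC [3, 9]
  [10] addr=0x1b blk=3 s=1: VC-HIT | VC [13, 9]

SEQ = [MISS, L1-HIT, MISS, VC-HIT, MISS, VC-HIT, L1-HIT, L1-HIT, L1-HIT, VC-HIT, VC-HIT]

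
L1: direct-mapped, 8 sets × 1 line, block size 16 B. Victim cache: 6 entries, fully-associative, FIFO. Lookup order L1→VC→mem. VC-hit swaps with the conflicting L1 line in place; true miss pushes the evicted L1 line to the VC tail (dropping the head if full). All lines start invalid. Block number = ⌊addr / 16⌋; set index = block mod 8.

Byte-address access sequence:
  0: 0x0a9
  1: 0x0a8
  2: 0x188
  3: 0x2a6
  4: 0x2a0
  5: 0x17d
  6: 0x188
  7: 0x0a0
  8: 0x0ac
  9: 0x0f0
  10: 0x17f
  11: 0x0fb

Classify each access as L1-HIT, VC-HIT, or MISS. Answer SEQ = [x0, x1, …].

#0 0xa9→b10/s2 MISS; vc=[]
#1 0xa8→b10/s2 L1-HIT; vc=[]
#2 0x188→b24/s0 MISS; vc=[]
#3 0x2a6→b42/s2 MISS; vc=[10]
#4 0x2a0→b42/s2 L1-HIT; vc=[10]
#5 0x17d→b23/s7 MISS; vc=[10]
#6 0x188→b24/s0 L1-HIT; vc=[10]
#7 0xa0→b10/s2 VC-HIT; vc=[42]
#8 0xac→b10/s2 L1-HIT; vc=[42]
#9 0xf0→b15/s7 MISS; vc=[42,23]
#10 0x17f→b23/s7 VC-HIT; vc=[42,15]
#11 0xfb→b15/s7 VC-HIT; vc=[42,23]

SEQ = [MISS, L1-HIT, MISS, MISS, L1-HIT, MISS, L1-HIT, VC-HIT, L1-HIT, MISS, VC-HIT, VC-HIT]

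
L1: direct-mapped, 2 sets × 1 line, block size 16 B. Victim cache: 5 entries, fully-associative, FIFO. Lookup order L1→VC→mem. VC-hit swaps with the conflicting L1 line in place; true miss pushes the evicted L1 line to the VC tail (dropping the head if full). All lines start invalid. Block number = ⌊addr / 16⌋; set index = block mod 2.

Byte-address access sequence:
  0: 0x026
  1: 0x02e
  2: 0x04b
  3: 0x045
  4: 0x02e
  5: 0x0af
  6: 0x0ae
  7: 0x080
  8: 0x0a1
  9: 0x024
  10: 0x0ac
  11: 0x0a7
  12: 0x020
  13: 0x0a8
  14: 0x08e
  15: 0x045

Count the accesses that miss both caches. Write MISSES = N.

0: 0x26 (blk 2, set 0) → MISS  vc=[]
1: 0x2e (blk 2, set 0) → L1-HIT  vc=[]
2: 0x4b (blk 4, set 0) → MISS  vc=[2]
3: 0x45 (blk 4, set 0) → L1-HIT  vc=[2]
4: 0x2e (blk 2, set 0) → VC-HIT  vc=[4]
5: 0xaf (blk 10, set 0) → MISS  vc=[4, 2]
6: 0xae (blk 10, set 0) → L1-HIT  vc=[4, 2]
7: 0x80 (blk 8, set 0) → MISS  vc=[4, 2, 10]
8: 0xa1 (blk 10, set 0) → VC-HIT  vc=[4, 2, 8]
9: 0x24 (blk 2, set 0) → VC-HIT  vc=[4, 10, 8]
10: 0xac (blk 10, set 0) → VC-HIT  vc=[4, 2, 8]
11: 0xa7 (blk 10, set 0) → L1-HIT  vc=[4, 2, 8]
12: 0x20 (blk 2, set 0) → VC-HIT  vc=[4, 10, 8]
13: 0xa8 (blk 10, set 0) → VC-HIT  vc=[4, 2, 8]
14: 0x8e (blk 8, set 0) → VC-HIT  vc=[4, 2, 10]
15: 0x45 (blk 4, set 0) → VC-HIT  vc=[8, 2, 10]

MISSES = 4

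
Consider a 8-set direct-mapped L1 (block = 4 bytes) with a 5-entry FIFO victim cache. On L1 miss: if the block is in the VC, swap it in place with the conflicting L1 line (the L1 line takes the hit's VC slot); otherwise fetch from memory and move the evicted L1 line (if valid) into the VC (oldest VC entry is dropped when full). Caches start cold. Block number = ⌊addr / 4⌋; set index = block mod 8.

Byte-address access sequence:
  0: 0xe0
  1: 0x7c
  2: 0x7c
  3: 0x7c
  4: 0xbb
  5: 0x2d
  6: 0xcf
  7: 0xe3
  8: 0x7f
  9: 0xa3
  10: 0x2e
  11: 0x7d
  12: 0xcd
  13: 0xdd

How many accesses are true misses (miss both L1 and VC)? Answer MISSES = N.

0: 0xe0 (blk 56, set 0) → MISS  vc=[]
1: 0x7c (blk 31, set 7) → MISS  vc=[]
2: 0x7c (blk 31, set 7) → L1-HIT  vc=[]
3: 0x7c (blk 31, set 7) → L1-HIT  vc=[]
4: 0xbb (blk 46, set 6) → MISS  vc=[]
5: 0x2d (blk 11, set 3) → MISS  vc=[]
6: 0xcf (blk 51, set 3) → MISS  vc=[11]
7: 0xe3 (blk 56, set 0) → L1-HIT  vc=[11]
8: 0x7f (blk 31, set 7) → L1-HIT  vc=[11]
9: 0xa3 (blk 40, set 0) → MISS  vc=[11, 56]
10: 0x2e (blk 11, set 3) → VC-HIT  vc=[51, 56]
11: 0x7d (blk 31, set 7) → L1-HIT  vc=[51, 56]
12: 0xcd (blk 51, set 3) → VC-HIT  vc=[11, 56]
13: 0xdd (blk 55, set 7) → MISS  vc=[11, 56, 31]

MISSES = 7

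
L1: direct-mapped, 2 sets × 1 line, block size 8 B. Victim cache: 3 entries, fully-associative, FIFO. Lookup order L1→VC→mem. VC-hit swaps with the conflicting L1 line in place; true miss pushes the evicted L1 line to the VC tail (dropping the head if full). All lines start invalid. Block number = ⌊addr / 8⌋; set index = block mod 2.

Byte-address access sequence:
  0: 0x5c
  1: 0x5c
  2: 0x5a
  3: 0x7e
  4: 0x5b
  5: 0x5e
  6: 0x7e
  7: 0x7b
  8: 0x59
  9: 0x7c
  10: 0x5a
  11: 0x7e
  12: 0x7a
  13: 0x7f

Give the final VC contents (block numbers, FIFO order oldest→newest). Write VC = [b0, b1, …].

0: 0x5c (blk 11, set 1) → MISS  vc=[]
1: 0x5c (blk 11, set 1) → L1-HIT  vc=[]
2: 0x5a (blk 11, set 1) → L1-HIT  vc=[]
3: 0x7e (blk 15, set 1) → MISS  vc=[11]
4: 0x5b (blk 11, set 1) → VC-HIT  vc=[15]
5: 0x5e (blk 11, set 1) → L1-HIT  vc=[15]
6: 0x7e (blk 15, set 1) → VC-HIT  vc=[11]
7: 0x7b (blk 15, set 1) → L1-HIT  vc=[11]
8: 0x59 (blk 11, set 1) → VC-HIT  vc=[15]
9: 0x7c (blk 15, set 1) → VC-HIT  vc=[11]
10: 0x5a (blk 11, set 1) → VC-HIT  vc=[15]
11: 0x7e (blk 15, set 1) → VC-HIT  vc=[11]
12: 0x7a (blk 15, set 1) → L1-HIT  vc=[11]
13: 0x7f (blk 15, set 1) → L1-HIT  vc=[11]

VC = [11]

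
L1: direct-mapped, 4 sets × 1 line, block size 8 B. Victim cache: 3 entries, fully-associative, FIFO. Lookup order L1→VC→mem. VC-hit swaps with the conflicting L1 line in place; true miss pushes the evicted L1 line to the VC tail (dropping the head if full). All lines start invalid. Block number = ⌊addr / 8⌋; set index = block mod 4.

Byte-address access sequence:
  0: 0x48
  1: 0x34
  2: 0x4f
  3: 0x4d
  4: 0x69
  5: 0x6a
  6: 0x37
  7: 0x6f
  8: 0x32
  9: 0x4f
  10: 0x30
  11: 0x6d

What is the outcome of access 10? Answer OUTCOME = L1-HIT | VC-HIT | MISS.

#0 0x48→b9/s1 MISS; vc=[]
#1 0x34→b6/s2 MISS; vc=[]
#2 0x4f→b9/s1 L1-HIT; vc=[]
#3 0x4d→b9/s1 L1-HIT; vc=[]
#4 0x69→b13/s1 MISS; vc=[9]
#5 0x6a→b13/s1 L1-HIT; vc=[9]
#6 0x37→b6/s2 L1-HIT; vc=[9]
#7 0x6f→b13/s1 L1-HIT; vc=[9]
#8 0x32→b6/s2 L1-HIT; vc=[9]
#9 0x4f→b9/s1 VC-HIT; vc=[13]
#10 0x30→b6/s2 L1-HIT; vc=[13]
#11 0x6d→b13/s1 VC-HIT; vc=[9]

OUTCOME = L1-HIT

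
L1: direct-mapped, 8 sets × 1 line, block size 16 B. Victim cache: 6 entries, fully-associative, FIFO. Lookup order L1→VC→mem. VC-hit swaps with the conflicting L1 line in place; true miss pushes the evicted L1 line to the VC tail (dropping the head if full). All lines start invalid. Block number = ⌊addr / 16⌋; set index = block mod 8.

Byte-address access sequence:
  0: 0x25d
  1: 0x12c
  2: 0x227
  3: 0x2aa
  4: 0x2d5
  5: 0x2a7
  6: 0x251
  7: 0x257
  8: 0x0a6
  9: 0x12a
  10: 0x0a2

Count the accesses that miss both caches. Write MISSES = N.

MISSES = 6

  [0] addr=0x25d blk=37 s=5: MISS | VC []
  [1] addr=0x12c blk=18 s=2: MISS | VC []
  [2] addr=0x227 blk=34 s=2: MISS | VC [18]
  [3] addr=0x2aa blk=42 s=2: MISS | VC [18, 34]
  [4] addr=0x2d5 blk=45 s=5: MISS | VC [18, 34, 37]
  [5] addr=0x2a7 blk=42 s=2: L1-HIT | VC [18, 34, 37]
  [6] addr=0x251 blk=37 s=5: VC-HIT | VC [18, 34, 45]
  [7] addr=0x257 blk=37 s=5: L1-HIT | VC [18, 34, 45]
  [8] addr=0xa6 blk=10 s=2: MISS | VC [18, 34, 45, 42]
  [9] addr=0x12a blk=18 s=2: VC-HIT | VC [10, 34, 45, 42]
  [10] addr=0xa2 blk=10 s=2: VC-HIT | VC [18, 34, 45, 42]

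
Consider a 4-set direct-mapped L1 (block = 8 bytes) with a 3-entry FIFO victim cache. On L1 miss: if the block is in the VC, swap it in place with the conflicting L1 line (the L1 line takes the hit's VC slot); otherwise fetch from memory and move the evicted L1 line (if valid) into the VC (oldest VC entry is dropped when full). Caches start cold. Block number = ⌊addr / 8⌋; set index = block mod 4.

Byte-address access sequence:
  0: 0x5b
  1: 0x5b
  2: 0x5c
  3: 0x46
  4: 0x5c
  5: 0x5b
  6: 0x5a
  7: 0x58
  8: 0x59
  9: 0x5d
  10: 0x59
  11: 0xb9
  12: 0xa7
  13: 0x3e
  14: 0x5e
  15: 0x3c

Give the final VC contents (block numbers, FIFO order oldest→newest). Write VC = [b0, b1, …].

  [0] addr=0x5b blk=11 s=3: MISS | VC []
  [1] addr=0x5b blk=11 s=3: L1-HIT | VC []
  [2] addr=0x5c blk=11 s=3: L1-HIT | VC []
  [3] addr=0x46 blk=8 s=0: MISS | VC []
  [4] addr=0x5c blk=11 s=3: L1-HIT | VC []
  [5] addr=0x5b blk=11 s=3: L1-HIT | VC []
  [6] addr=0x5a blk=11 s=3: L1-HIT | VC []
  [7] addr=0x58 blk=11 s=3: L1-HIT | VC []
  [8] addr=0x59 blk=11 s=3: L1-HIT | VC []
  [9] addr=0x5d blk=11 s=3: L1-HIT | VC []
  [10] addr=0x59 blk=11 s=3: L1-HIT | VC []
  [11] addr=0xb9 blk=23 s=3: MISS | VC [11]
  [12] addr=0xa7 blk=20 s=0: MISS | VC [11, 8]
  [13] addr=0x3e blk=7 s=3: MISS | VC [11, 8, 23]
  [14] addr=0x5e blk=11 s=3: VC-HIT | VC [7, 8, 23]
  [15] addr=0x3c blk=7 s=3: VC-HIT | VC [11, 8, 23]

VC = [11, 8, 23]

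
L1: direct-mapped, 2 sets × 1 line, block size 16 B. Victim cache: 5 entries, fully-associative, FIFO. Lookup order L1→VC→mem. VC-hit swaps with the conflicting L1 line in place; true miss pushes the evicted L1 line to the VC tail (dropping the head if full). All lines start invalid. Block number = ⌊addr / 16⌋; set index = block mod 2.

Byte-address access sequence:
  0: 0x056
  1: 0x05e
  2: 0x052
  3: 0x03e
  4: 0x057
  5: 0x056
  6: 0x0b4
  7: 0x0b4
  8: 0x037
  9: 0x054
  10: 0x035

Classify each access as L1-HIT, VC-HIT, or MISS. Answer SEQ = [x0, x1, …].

0: 0x56 (blk 5, set 1) → MISS  vc=[]
1: 0x5e (blk 5, set 1) → L1-HIT  vc=[]
2: 0x52 (blk 5, set 1) → L1-HIT  vc=[]
3: 0x3e (blk 3, set 1) → MISS  vc=[5]
4: 0x57 (blk 5, set 1) → VC-HIT  vc=[3]
5: 0x56 (blk 5, set 1) → L1-HIT  vc=[3]
6: 0xb4 (blk 11, set 1) → MISS  vc=[3, 5]
7: 0xb4 (blk 11, set 1) → L1-HIT  vc=[3, 5]
8: 0x37 (blk 3, set 1) → VC-HIT  vc=[11, 5]
9: 0x54 (blk 5, set 1) → VC-HIT  vc=[11, 3]
10: 0x35 (blk 3, set 1) → VC-HIT  vc=[11, 5]

SEQ = [MISS, L1-HIT, L1-HIT, MISS, VC-HIT, L1-HIT, MISS, L1-HIT, VC-HIT, VC-HIT, VC-HIT]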